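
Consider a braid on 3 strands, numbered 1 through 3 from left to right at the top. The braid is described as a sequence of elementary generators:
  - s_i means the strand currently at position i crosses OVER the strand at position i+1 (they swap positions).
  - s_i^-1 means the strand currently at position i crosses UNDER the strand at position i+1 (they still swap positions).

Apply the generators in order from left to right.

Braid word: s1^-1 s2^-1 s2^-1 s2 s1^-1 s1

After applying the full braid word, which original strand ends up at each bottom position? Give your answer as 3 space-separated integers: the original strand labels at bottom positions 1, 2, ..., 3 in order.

Answer: 2 3 1

Derivation:
Gen 1 (s1^-1): strand 1 crosses under strand 2. Perm now: [2 1 3]
Gen 2 (s2^-1): strand 1 crosses under strand 3. Perm now: [2 3 1]
Gen 3 (s2^-1): strand 3 crosses under strand 1. Perm now: [2 1 3]
Gen 4 (s2): strand 1 crosses over strand 3. Perm now: [2 3 1]
Gen 5 (s1^-1): strand 2 crosses under strand 3. Perm now: [3 2 1]
Gen 6 (s1): strand 3 crosses over strand 2. Perm now: [2 3 1]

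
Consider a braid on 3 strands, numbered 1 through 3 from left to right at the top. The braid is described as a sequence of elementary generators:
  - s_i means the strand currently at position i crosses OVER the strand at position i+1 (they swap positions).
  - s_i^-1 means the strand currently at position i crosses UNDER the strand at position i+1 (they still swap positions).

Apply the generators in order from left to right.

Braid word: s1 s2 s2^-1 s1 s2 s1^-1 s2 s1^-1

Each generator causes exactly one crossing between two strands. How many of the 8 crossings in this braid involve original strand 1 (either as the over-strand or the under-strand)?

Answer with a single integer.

Answer: 6

Derivation:
Gen 1: crossing 1x2. Involves strand 1? yes. Count so far: 1
Gen 2: crossing 1x3. Involves strand 1? yes. Count so far: 2
Gen 3: crossing 3x1. Involves strand 1? yes. Count so far: 3
Gen 4: crossing 2x1. Involves strand 1? yes. Count so far: 4
Gen 5: crossing 2x3. Involves strand 1? no. Count so far: 4
Gen 6: crossing 1x3. Involves strand 1? yes. Count so far: 5
Gen 7: crossing 1x2. Involves strand 1? yes. Count so far: 6
Gen 8: crossing 3x2. Involves strand 1? no. Count so far: 6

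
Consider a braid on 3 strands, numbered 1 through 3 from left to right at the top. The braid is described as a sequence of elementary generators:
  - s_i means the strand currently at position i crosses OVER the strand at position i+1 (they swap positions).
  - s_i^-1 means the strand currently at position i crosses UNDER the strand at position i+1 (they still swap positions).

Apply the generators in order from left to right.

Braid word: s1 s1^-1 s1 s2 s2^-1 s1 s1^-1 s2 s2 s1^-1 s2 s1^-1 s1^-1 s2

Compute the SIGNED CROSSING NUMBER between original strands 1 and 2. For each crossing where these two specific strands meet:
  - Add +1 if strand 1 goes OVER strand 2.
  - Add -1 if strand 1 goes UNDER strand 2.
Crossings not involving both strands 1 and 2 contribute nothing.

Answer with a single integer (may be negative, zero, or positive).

Gen 1: 1 over 2. Both 1&2? yes. Contrib: +1. Sum: 1
Gen 2: 2 under 1. Both 1&2? yes. Contrib: +1. Sum: 2
Gen 3: 1 over 2. Both 1&2? yes. Contrib: +1. Sum: 3
Gen 4: crossing 1x3. Both 1&2? no. Sum: 3
Gen 5: crossing 3x1. Both 1&2? no. Sum: 3
Gen 6: 2 over 1. Both 1&2? yes. Contrib: -1. Sum: 2
Gen 7: 1 under 2. Both 1&2? yes. Contrib: -1. Sum: 1
Gen 8: crossing 1x3. Both 1&2? no. Sum: 1
Gen 9: crossing 3x1. Both 1&2? no. Sum: 1
Gen 10: 2 under 1. Both 1&2? yes. Contrib: +1. Sum: 2
Gen 11: crossing 2x3. Both 1&2? no. Sum: 2
Gen 12: crossing 1x3. Both 1&2? no. Sum: 2
Gen 13: crossing 3x1. Both 1&2? no. Sum: 2
Gen 14: crossing 3x2. Both 1&2? no. Sum: 2

Answer: 2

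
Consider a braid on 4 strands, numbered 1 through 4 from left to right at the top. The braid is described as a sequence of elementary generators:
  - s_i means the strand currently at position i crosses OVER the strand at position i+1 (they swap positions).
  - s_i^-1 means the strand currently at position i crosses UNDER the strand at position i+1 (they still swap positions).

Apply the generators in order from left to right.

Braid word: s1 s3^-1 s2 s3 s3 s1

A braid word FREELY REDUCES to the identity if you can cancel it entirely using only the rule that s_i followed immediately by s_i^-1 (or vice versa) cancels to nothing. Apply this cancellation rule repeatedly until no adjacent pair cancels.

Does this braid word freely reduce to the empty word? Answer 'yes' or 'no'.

Answer: no

Derivation:
Gen 1 (s1): push. Stack: [s1]
Gen 2 (s3^-1): push. Stack: [s1 s3^-1]
Gen 3 (s2): push. Stack: [s1 s3^-1 s2]
Gen 4 (s3): push. Stack: [s1 s3^-1 s2 s3]
Gen 5 (s3): push. Stack: [s1 s3^-1 s2 s3 s3]
Gen 6 (s1): push. Stack: [s1 s3^-1 s2 s3 s3 s1]
Reduced word: s1 s3^-1 s2 s3 s3 s1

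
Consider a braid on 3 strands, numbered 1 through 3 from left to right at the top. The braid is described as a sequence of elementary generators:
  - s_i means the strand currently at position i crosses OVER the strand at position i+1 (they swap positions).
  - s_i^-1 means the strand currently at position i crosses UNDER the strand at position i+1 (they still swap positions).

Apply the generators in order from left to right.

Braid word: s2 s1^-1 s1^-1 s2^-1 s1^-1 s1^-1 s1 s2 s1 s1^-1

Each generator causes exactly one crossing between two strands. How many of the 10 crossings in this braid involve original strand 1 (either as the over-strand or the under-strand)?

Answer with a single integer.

Gen 1: crossing 2x3. Involves strand 1? no. Count so far: 0
Gen 2: crossing 1x3. Involves strand 1? yes. Count so far: 1
Gen 3: crossing 3x1. Involves strand 1? yes. Count so far: 2
Gen 4: crossing 3x2. Involves strand 1? no. Count so far: 2
Gen 5: crossing 1x2. Involves strand 1? yes. Count so far: 3
Gen 6: crossing 2x1. Involves strand 1? yes. Count so far: 4
Gen 7: crossing 1x2. Involves strand 1? yes. Count so far: 5
Gen 8: crossing 1x3. Involves strand 1? yes. Count so far: 6
Gen 9: crossing 2x3. Involves strand 1? no. Count so far: 6
Gen 10: crossing 3x2. Involves strand 1? no. Count so far: 6

Answer: 6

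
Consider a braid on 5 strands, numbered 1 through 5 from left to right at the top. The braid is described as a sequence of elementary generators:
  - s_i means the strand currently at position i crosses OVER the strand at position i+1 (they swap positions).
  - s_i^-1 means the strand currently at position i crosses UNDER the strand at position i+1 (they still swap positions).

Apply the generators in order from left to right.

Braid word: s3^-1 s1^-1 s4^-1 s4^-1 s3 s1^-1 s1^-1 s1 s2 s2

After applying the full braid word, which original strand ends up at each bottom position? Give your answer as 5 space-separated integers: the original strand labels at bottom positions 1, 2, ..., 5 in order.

Answer: 1 2 3 4 5

Derivation:
Gen 1 (s3^-1): strand 3 crosses under strand 4. Perm now: [1 2 4 3 5]
Gen 2 (s1^-1): strand 1 crosses under strand 2. Perm now: [2 1 4 3 5]
Gen 3 (s4^-1): strand 3 crosses under strand 5. Perm now: [2 1 4 5 3]
Gen 4 (s4^-1): strand 5 crosses under strand 3. Perm now: [2 1 4 3 5]
Gen 5 (s3): strand 4 crosses over strand 3. Perm now: [2 1 3 4 5]
Gen 6 (s1^-1): strand 2 crosses under strand 1. Perm now: [1 2 3 4 5]
Gen 7 (s1^-1): strand 1 crosses under strand 2. Perm now: [2 1 3 4 5]
Gen 8 (s1): strand 2 crosses over strand 1. Perm now: [1 2 3 4 5]
Gen 9 (s2): strand 2 crosses over strand 3. Perm now: [1 3 2 4 5]
Gen 10 (s2): strand 3 crosses over strand 2. Perm now: [1 2 3 4 5]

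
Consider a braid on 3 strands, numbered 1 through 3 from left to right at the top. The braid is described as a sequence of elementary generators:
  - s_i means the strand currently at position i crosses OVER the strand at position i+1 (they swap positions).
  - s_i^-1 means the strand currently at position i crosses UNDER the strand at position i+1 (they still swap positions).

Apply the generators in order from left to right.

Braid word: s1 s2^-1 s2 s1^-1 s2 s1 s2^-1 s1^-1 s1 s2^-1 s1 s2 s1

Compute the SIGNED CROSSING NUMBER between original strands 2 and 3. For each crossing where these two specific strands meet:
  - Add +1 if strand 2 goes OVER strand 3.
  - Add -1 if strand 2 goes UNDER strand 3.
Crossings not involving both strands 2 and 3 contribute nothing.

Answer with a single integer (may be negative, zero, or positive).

Gen 1: crossing 1x2. Both 2&3? no. Sum: 0
Gen 2: crossing 1x3. Both 2&3? no. Sum: 0
Gen 3: crossing 3x1. Both 2&3? no. Sum: 0
Gen 4: crossing 2x1. Both 2&3? no. Sum: 0
Gen 5: 2 over 3. Both 2&3? yes. Contrib: +1. Sum: 1
Gen 6: crossing 1x3. Both 2&3? no. Sum: 1
Gen 7: crossing 1x2. Both 2&3? no. Sum: 1
Gen 8: 3 under 2. Both 2&3? yes. Contrib: +1. Sum: 2
Gen 9: 2 over 3. Both 2&3? yes. Contrib: +1. Sum: 3
Gen 10: crossing 2x1. Both 2&3? no. Sum: 3
Gen 11: crossing 3x1. Both 2&3? no. Sum: 3
Gen 12: 3 over 2. Both 2&3? yes. Contrib: -1. Sum: 2
Gen 13: crossing 1x2. Both 2&3? no. Sum: 2

Answer: 2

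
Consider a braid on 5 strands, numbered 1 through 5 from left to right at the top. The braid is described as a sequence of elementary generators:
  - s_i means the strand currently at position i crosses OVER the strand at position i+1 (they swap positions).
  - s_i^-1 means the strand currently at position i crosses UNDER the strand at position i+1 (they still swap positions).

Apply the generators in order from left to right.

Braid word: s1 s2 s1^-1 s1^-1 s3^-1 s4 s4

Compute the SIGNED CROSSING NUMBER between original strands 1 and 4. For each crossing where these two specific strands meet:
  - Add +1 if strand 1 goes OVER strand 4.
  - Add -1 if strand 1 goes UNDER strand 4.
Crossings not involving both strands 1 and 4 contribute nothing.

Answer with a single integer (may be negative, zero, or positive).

Answer: -1

Derivation:
Gen 1: crossing 1x2. Both 1&4? no. Sum: 0
Gen 2: crossing 1x3. Both 1&4? no. Sum: 0
Gen 3: crossing 2x3. Both 1&4? no. Sum: 0
Gen 4: crossing 3x2. Both 1&4? no. Sum: 0
Gen 5: 1 under 4. Both 1&4? yes. Contrib: -1. Sum: -1
Gen 6: crossing 1x5. Both 1&4? no. Sum: -1
Gen 7: crossing 5x1. Both 1&4? no. Sum: -1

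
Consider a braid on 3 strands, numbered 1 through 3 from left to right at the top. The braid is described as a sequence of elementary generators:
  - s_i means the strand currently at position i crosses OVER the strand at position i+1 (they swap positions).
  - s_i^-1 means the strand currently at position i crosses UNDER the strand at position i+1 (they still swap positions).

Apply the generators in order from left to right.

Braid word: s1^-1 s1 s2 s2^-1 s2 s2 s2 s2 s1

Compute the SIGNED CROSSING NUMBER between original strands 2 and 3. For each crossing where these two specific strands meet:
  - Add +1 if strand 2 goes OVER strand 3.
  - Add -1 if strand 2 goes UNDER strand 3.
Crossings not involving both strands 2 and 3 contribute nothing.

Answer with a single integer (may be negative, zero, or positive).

Answer: 2

Derivation:
Gen 1: crossing 1x2. Both 2&3? no. Sum: 0
Gen 2: crossing 2x1. Both 2&3? no. Sum: 0
Gen 3: 2 over 3. Both 2&3? yes. Contrib: +1. Sum: 1
Gen 4: 3 under 2. Both 2&3? yes. Contrib: +1. Sum: 2
Gen 5: 2 over 3. Both 2&3? yes. Contrib: +1. Sum: 3
Gen 6: 3 over 2. Both 2&3? yes. Contrib: -1. Sum: 2
Gen 7: 2 over 3. Both 2&3? yes. Contrib: +1. Sum: 3
Gen 8: 3 over 2. Both 2&3? yes. Contrib: -1. Sum: 2
Gen 9: crossing 1x2. Both 2&3? no. Sum: 2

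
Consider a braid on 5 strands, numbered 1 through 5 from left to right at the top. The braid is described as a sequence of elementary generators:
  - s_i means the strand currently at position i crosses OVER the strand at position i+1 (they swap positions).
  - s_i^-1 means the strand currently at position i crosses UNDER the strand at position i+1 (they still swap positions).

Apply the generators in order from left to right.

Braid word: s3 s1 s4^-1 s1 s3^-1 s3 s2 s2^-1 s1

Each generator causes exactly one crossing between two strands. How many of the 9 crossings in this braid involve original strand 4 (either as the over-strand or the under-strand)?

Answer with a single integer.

Gen 1: crossing 3x4. Involves strand 4? yes. Count so far: 1
Gen 2: crossing 1x2. Involves strand 4? no. Count so far: 1
Gen 3: crossing 3x5. Involves strand 4? no. Count so far: 1
Gen 4: crossing 2x1. Involves strand 4? no. Count so far: 1
Gen 5: crossing 4x5. Involves strand 4? yes. Count so far: 2
Gen 6: crossing 5x4. Involves strand 4? yes. Count so far: 3
Gen 7: crossing 2x4. Involves strand 4? yes. Count so far: 4
Gen 8: crossing 4x2. Involves strand 4? yes. Count so far: 5
Gen 9: crossing 1x2. Involves strand 4? no. Count so far: 5

Answer: 5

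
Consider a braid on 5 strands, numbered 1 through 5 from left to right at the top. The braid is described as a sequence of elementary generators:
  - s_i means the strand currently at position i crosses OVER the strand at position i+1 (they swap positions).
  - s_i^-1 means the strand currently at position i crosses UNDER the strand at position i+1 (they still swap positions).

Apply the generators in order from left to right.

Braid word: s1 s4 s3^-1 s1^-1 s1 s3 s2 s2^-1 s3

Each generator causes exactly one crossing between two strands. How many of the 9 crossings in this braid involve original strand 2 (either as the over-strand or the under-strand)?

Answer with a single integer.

Answer: 3

Derivation:
Gen 1: crossing 1x2. Involves strand 2? yes. Count so far: 1
Gen 2: crossing 4x5. Involves strand 2? no. Count so far: 1
Gen 3: crossing 3x5. Involves strand 2? no. Count so far: 1
Gen 4: crossing 2x1. Involves strand 2? yes. Count so far: 2
Gen 5: crossing 1x2. Involves strand 2? yes. Count so far: 3
Gen 6: crossing 5x3. Involves strand 2? no. Count so far: 3
Gen 7: crossing 1x3. Involves strand 2? no. Count so far: 3
Gen 8: crossing 3x1. Involves strand 2? no. Count so far: 3
Gen 9: crossing 3x5. Involves strand 2? no. Count so far: 3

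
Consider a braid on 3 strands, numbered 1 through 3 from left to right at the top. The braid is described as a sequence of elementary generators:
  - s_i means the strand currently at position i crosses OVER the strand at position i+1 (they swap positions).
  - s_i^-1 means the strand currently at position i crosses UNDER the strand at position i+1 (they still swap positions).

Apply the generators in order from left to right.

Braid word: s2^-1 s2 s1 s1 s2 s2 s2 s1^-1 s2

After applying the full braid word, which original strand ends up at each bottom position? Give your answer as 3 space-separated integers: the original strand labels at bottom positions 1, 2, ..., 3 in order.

Gen 1 (s2^-1): strand 2 crosses under strand 3. Perm now: [1 3 2]
Gen 2 (s2): strand 3 crosses over strand 2. Perm now: [1 2 3]
Gen 3 (s1): strand 1 crosses over strand 2. Perm now: [2 1 3]
Gen 4 (s1): strand 2 crosses over strand 1. Perm now: [1 2 3]
Gen 5 (s2): strand 2 crosses over strand 3. Perm now: [1 3 2]
Gen 6 (s2): strand 3 crosses over strand 2. Perm now: [1 2 3]
Gen 7 (s2): strand 2 crosses over strand 3. Perm now: [1 3 2]
Gen 8 (s1^-1): strand 1 crosses under strand 3. Perm now: [3 1 2]
Gen 9 (s2): strand 1 crosses over strand 2. Perm now: [3 2 1]

Answer: 3 2 1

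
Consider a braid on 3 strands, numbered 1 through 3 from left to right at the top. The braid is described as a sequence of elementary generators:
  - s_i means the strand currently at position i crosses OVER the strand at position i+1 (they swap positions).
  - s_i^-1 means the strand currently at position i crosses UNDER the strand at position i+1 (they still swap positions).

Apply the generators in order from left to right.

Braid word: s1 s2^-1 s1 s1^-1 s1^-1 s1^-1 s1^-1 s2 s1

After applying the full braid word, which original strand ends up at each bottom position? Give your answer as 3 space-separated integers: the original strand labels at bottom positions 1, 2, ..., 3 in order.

Gen 1 (s1): strand 1 crosses over strand 2. Perm now: [2 1 3]
Gen 2 (s2^-1): strand 1 crosses under strand 3. Perm now: [2 3 1]
Gen 3 (s1): strand 2 crosses over strand 3. Perm now: [3 2 1]
Gen 4 (s1^-1): strand 3 crosses under strand 2. Perm now: [2 3 1]
Gen 5 (s1^-1): strand 2 crosses under strand 3. Perm now: [3 2 1]
Gen 6 (s1^-1): strand 3 crosses under strand 2. Perm now: [2 3 1]
Gen 7 (s1^-1): strand 2 crosses under strand 3. Perm now: [3 2 1]
Gen 8 (s2): strand 2 crosses over strand 1. Perm now: [3 1 2]
Gen 9 (s1): strand 3 crosses over strand 1. Perm now: [1 3 2]

Answer: 1 3 2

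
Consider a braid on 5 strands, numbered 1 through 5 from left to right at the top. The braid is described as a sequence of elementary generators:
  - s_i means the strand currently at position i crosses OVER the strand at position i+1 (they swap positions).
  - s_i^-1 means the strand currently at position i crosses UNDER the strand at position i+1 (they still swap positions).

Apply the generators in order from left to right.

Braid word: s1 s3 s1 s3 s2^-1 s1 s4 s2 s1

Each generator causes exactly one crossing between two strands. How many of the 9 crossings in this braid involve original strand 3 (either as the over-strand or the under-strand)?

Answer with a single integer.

Gen 1: crossing 1x2. Involves strand 3? no. Count so far: 0
Gen 2: crossing 3x4. Involves strand 3? yes. Count so far: 1
Gen 3: crossing 2x1. Involves strand 3? no. Count so far: 1
Gen 4: crossing 4x3. Involves strand 3? yes. Count so far: 2
Gen 5: crossing 2x3. Involves strand 3? yes. Count so far: 3
Gen 6: crossing 1x3. Involves strand 3? yes. Count so far: 4
Gen 7: crossing 4x5. Involves strand 3? no. Count so far: 4
Gen 8: crossing 1x2. Involves strand 3? no. Count so far: 4
Gen 9: crossing 3x2. Involves strand 3? yes. Count so far: 5

Answer: 5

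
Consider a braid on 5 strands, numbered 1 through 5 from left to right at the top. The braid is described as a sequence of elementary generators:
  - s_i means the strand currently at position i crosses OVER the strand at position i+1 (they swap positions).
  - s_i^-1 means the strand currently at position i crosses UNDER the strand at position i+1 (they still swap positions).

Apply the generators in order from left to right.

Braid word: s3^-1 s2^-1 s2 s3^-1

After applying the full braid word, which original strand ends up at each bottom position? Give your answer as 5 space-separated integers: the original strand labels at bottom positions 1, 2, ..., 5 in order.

Gen 1 (s3^-1): strand 3 crosses under strand 4. Perm now: [1 2 4 3 5]
Gen 2 (s2^-1): strand 2 crosses under strand 4. Perm now: [1 4 2 3 5]
Gen 3 (s2): strand 4 crosses over strand 2. Perm now: [1 2 4 3 5]
Gen 4 (s3^-1): strand 4 crosses under strand 3. Perm now: [1 2 3 4 5]

Answer: 1 2 3 4 5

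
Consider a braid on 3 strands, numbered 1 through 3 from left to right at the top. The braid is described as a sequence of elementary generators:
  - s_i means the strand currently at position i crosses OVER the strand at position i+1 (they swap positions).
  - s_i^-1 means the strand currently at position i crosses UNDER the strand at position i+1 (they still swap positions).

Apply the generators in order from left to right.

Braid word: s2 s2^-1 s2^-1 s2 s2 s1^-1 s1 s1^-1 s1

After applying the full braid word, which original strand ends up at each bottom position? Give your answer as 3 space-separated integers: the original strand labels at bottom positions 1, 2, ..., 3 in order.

Gen 1 (s2): strand 2 crosses over strand 3. Perm now: [1 3 2]
Gen 2 (s2^-1): strand 3 crosses under strand 2. Perm now: [1 2 3]
Gen 3 (s2^-1): strand 2 crosses under strand 3. Perm now: [1 3 2]
Gen 4 (s2): strand 3 crosses over strand 2. Perm now: [1 2 3]
Gen 5 (s2): strand 2 crosses over strand 3. Perm now: [1 3 2]
Gen 6 (s1^-1): strand 1 crosses under strand 3. Perm now: [3 1 2]
Gen 7 (s1): strand 3 crosses over strand 1. Perm now: [1 3 2]
Gen 8 (s1^-1): strand 1 crosses under strand 3. Perm now: [3 1 2]
Gen 9 (s1): strand 3 crosses over strand 1. Perm now: [1 3 2]

Answer: 1 3 2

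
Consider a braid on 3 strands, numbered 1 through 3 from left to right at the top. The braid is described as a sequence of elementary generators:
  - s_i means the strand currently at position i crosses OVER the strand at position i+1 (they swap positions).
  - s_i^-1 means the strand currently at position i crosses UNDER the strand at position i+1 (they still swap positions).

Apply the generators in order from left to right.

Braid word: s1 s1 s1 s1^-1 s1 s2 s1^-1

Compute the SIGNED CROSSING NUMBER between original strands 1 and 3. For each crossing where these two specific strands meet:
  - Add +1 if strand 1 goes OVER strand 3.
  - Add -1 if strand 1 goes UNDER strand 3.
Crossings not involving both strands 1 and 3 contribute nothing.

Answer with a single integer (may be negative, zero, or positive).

Answer: 1

Derivation:
Gen 1: crossing 1x2. Both 1&3? no. Sum: 0
Gen 2: crossing 2x1. Both 1&3? no. Sum: 0
Gen 3: crossing 1x2. Both 1&3? no. Sum: 0
Gen 4: crossing 2x1. Both 1&3? no. Sum: 0
Gen 5: crossing 1x2. Both 1&3? no. Sum: 0
Gen 6: 1 over 3. Both 1&3? yes. Contrib: +1. Sum: 1
Gen 7: crossing 2x3. Both 1&3? no. Sum: 1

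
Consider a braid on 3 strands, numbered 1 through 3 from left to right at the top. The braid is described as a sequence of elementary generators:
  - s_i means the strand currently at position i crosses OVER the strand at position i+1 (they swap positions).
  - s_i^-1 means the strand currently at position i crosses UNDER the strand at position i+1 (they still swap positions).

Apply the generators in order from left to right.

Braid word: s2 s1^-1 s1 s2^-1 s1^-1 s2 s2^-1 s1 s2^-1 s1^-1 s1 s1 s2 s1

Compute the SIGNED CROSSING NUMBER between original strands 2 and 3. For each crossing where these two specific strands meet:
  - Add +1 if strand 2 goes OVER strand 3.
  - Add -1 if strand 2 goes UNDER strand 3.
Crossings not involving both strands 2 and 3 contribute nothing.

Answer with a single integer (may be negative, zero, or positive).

Gen 1: 2 over 3. Both 2&3? yes. Contrib: +1. Sum: 1
Gen 2: crossing 1x3. Both 2&3? no. Sum: 1
Gen 3: crossing 3x1. Both 2&3? no. Sum: 1
Gen 4: 3 under 2. Both 2&3? yes. Contrib: +1. Sum: 2
Gen 5: crossing 1x2. Both 2&3? no. Sum: 2
Gen 6: crossing 1x3. Both 2&3? no. Sum: 2
Gen 7: crossing 3x1. Both 2&3? no. Sum: 2
Gen 8: crossing 2x1. Both 2&3? no. Sum: 2
Gen 9: 2 under 3. Both 2&3? yes. Contrib: -1. Sum: 1
Gen 10: crossing 1x3. Both 2&3? no. Sum: 1
Gen 11: crossing 3x1. Both 2&3? no. Sum: 1
Gen 12: crossing 1x3. Both 2&3? no. Sum: 1
Gen 13: crossing 1x2. Both 2&3? no. Sum: 1
Gen 14: 3 over 2. Both 2&3? yes. Contrib: -1. Sum: 0

Answer: 0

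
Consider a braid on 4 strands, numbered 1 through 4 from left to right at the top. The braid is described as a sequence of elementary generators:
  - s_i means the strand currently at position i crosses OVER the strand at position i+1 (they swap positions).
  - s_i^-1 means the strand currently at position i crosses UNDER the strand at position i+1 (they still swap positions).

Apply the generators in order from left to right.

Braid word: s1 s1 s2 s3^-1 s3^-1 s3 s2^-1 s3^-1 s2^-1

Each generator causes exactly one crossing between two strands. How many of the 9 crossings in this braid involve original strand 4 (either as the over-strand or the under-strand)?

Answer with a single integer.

Gen 1: crossing 1x2. Involves strand 4? no. Count so far: 0
Gen 2: crossing 2x1. Involves strand 4? no. Count so far: 0
Gen 3: crossing 2x3. Involves strand 4? no. Count so far: 0
Gen 4: crossing 2x4. Involves strand 4? yes. Count so far: 1
Gen 5: crossing 4x2. Involves strand 4? yes. Count so far: 2
Gen 6: crossing 2x4. Involves strand 4? yes. Count so far: 3
Gen 7: crossing 3x4. Involves strand 4? yes. Count so far: 4
Gen 8: crossing 3x2. Involves strand 4? no. Count so far: 4
Gen 9: crossing 4x2. Involves strand 4? yes. Count so far: 5

Answer: 5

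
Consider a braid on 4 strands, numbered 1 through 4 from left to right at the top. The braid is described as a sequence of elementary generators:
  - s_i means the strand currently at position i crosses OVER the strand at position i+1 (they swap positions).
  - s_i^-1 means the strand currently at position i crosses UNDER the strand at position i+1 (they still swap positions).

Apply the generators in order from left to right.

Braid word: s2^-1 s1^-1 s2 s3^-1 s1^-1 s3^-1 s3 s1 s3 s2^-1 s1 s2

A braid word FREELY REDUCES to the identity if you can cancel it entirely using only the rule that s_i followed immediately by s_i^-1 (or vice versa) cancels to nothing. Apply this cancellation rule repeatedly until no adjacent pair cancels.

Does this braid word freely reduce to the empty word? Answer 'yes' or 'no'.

Gen 1 (s2^-1): push. Stack: [s2^-1]
Gen 2 (s1^-1): push. Stack: [s2^-1 s1^-1]
Gen 3 (s2): push. Stack: [s2^-1 s1^-1 s2]
Gen 4 (s3^-1): push. Stack: [s2^-1 s1^-1 s2 s3^-1]
Gen 5 (s1^-1): push. Stack: [s2^-1 s1^-1 s2 s3^-1 s1^-1]
Gen 6 (s3^-1): push. Stack: [s2^-1 s1^-1 s2 s3^-1 s1^-1 s3^-1]
Gen 7 (s3): cancels prior s3^-1. Stack: [s2^-1 s1^-1 s2 s3^-1 s1^-1]
Gen 8 (s1): cancels prior s1^-1. Stack: [s2^-1 s1^-1 s2 s3^-1]
Gen 9 (s3): cancels prior s3^-1. Stack: [s2^-1 s1^-1 s2]
Gen 10 (s2^-1): cancels prior s2. Stack: [s2^-1 s1^-1]
Gen 11 (s1): cancels prior s1^-1. Stack: [s2^-1]
Gen 12 (s2): cancels prior s2^-1. Stack: []
Reduced word: (empty)

Answer: yes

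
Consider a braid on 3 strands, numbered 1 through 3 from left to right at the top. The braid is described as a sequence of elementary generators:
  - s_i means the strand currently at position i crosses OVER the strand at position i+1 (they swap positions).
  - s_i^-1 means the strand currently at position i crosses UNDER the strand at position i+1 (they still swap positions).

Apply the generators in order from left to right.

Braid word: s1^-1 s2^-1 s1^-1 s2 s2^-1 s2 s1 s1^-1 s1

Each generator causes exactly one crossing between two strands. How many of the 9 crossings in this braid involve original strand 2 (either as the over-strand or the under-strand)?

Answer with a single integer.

Answer: 5

Derivation:
Gen 1: crossing 1x2. Involves strand 2? yes. Count so far: 1
Gen 2: crossing 1x3. Involves strand 2? no. Count so far: 1
Gen 3: crossing 2x3. Involves strand 2? yes. Count so far: 2
Gen 4: crossing 2x1. Involves strand 2? yes. Count so far: 3
Gen 5: crossing 1x2. Involves strand 2? yes. Count so far: 4
Gen 6: crossing 2x1. Involves strand 2? yes. Count so far: 5
Gen 7: crossing 3x1. Involves strand 2? no. Count so far: 5
Gen 8: crossing 1x3. Involves strand 2? no. Count so far: 5
Gen 9: crossing 3x1. Involves strand 2? no. Count so far: 5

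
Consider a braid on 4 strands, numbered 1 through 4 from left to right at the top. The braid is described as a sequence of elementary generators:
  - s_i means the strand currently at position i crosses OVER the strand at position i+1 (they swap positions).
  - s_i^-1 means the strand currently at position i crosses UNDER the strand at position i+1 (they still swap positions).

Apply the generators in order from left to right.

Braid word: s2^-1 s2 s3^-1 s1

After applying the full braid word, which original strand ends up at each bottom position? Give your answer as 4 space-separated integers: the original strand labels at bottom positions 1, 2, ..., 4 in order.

Gen 1 (s2^-1): strand 2 crosses under strand 3. Perm now: [1 3 2 4]
Gen 2 (s2): strand 3 crosses over strand 2. Perm now: [1 2 3 4]
Gen 3 (s3^-1): strand 3 crosses under strand 4. Perm now: [1 2 4 3]
Gen 4 (s1): strand 1 crosses over strand 2. Perm now: [2 1 4 3]

Answer: 2 1 4 3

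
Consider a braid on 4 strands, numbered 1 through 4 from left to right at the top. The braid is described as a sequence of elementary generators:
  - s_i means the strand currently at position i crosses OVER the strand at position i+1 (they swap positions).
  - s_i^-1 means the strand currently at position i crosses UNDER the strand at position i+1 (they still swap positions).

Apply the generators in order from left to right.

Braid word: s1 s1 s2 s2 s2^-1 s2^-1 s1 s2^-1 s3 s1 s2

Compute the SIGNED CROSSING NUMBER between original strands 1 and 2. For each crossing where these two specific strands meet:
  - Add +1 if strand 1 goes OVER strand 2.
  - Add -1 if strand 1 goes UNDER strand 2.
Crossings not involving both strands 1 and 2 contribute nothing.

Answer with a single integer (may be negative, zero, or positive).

Answer: 1

Derivation:
Gen 1: 1 over 2. Both 1&2? yes. Contrib: +1. Sum: 1
Gen 2: 2 over 1. Both 1&2? yes. Contrib: -1. Sum: 0
Gen 3: crossing 2x3. Both 1&2? no. Sum: 0
Gen 4: crossing 3x2. Both 1&2? no. Sum: 0
Gen 5: crossing 2x3. Both 1&2? no. Sum: 0
Gen 6: crossing 3x2. Both 1&2? no. Sum: 0
Gen 7: 1 over 2. Both 1&2? yes. Contrib: +1. Sum: 1
Gen 8: crossing 1x3. Both 1&2? no. Sum: 1
Gen 9: crossing 1x4. Both 1&2? no. Sum: 1
Gen 10: crossing 2x3. Both 1&2? no. Sum: 1
Gen 11: crossing 2x4. Both 1&2? no. Sum: 1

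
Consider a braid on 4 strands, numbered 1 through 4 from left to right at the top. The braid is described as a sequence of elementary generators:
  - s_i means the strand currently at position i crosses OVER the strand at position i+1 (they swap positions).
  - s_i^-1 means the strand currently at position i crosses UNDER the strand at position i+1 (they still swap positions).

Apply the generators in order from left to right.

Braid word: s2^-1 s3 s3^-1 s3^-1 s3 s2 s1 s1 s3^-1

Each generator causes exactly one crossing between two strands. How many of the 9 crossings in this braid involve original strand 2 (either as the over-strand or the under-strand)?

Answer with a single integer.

Gen 1: crossing 2x3. Involves strand 2? yes. Count so far: 1
Gen 2: crossing 2x4. Involves strand 2? yes. Count so far: 2
Gen 3: crossing 4x2. Involves strand 2? yes. Count so far: 3
Gen 4: crossing 2x4. Involves strand 2? yes. Count so far: 4
Gen 5: crossing 4x2. Involves strand 2? yes. Count so far: 5
Gen 6: crossing 3x2. Involves strand 2? yes. Count so far: 6
Gen 7: crossing 1x2. Involves strand 2? yes. Count so far: 7
Gen 8: crossing 2x1. Involves strand 2? yes. Count so far: 8
Gen 9: crossing 3x4. Involves strand 2? no. Count so far: 8

Answer: 8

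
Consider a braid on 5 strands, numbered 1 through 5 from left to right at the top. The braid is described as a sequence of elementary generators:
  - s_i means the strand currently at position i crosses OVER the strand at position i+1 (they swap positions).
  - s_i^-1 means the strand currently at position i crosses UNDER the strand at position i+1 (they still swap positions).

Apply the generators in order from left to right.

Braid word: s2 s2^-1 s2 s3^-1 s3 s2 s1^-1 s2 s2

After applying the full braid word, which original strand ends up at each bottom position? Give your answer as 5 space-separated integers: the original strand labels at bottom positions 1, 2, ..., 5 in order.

Gen 1 (s2): strand 2 crosses over strand 3. Perm now: [1 3 2 4 5]
Gen 2 (s2^-1): strand 3 crosses under strand 2. Perm now: [1 2 3 4 5]
Gen 3 (s2): strand 2 crosses over strand 3. Perm now: [1 3 2 4 5]
Gen 4 (s3^-1): strand 2 crosses under strand 4. Perm now: [1 3 4 2 5]
Gen 5 (s3): strand 4 crosses over strand 2. Perm now: [1 3 2 4 5]
Gen 6 (s2): strand 3 crosses over strand 2. Perm now: [1 2 3 4 5]
Gen 7 (s1^-1): strand 1 crosses under strand 2. Perm now: [2 1 3 4 5]
Gen 8 (s2): strand 1 crosses over strand 3. Perm now: [2 3 1 4 5]
Gen 9 (s2): strand 3 crosses over strand 1. Perm now: [2 1 3 4 5]

Answer: 2 1 3 4 5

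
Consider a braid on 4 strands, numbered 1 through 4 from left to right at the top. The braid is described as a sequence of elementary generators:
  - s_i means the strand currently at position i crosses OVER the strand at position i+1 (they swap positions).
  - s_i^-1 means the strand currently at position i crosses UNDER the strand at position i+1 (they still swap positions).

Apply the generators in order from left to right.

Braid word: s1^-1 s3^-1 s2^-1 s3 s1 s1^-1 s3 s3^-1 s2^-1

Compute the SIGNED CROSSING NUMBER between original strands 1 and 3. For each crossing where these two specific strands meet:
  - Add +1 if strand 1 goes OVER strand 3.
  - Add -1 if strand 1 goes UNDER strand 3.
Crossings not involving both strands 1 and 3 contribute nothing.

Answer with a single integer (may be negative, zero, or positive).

Gen 1: crossing 1x2. Both 1&3? no. Sum: 0
Gen 2: crossing 3x4. Both 1&3? no. Sum: 0
Gen 3: crossing 1x4. Both 1&3? no. Sum: 0
Gen 4: 1 over 3. Both 1&3? yes. Contrib: +1. Sum: 1
Gen 5: crossing 2x4. Both 1&3? no. Sum: 1
Gen 6: crossing 4x2. Both 1&3? no. Sum: 1
Gen 7: 3 over 1. Both 1&3? yes. Contrib: -1. Sum: 0
Gen 8: 1 under 3. Both 1&3? yes. Contrib: -1. Sum: -1
Gen 9: crossing 4x3. Both 1&3? no. Sum: -1

Answer: -1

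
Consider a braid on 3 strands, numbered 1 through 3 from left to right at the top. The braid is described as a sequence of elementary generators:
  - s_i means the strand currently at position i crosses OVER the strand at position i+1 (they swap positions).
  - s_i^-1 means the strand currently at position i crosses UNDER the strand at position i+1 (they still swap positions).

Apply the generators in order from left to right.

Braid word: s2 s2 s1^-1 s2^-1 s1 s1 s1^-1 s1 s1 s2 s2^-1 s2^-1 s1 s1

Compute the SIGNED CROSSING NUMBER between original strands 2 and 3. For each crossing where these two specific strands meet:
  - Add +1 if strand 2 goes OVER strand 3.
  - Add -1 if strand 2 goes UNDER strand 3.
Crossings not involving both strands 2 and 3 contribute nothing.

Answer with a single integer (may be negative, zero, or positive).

Answer: -1

Derivation:
Gen 1: 2 over 3. Both 2&3? yes. Contrib: +1. Sum: 1
Gen 2: 3 over 2. Both 2&3? yes. Contrib: -1. Sum: 0
Gen 3: crossing 1x2. Both 2&3? no. Sum: 0
Gen 4: crossing 1x3. Both 2&3? no. Sum: 0
Gen 5: 2 over 3. Both 2&3? yes. Contrib: +1. Sum: 1
Gen 6: 3 over 2. Both 2&3? yes. Contrib: -1. Sum: 0
Gen 7: 2 under 3. Both 2&3? yes. Contrib: -1. Sum: -1
Gen 8: 3 over 2. Both 2&3? yes. Contrib: -1. Sum: -2
Gen 9: 2 over 3. Both 2&3? yes. Contrib: +1. Sum: -1
Gen 10: crossing 2x1. Both 2&3? no. Sum: -1
Gen 11: crossing 1x2. Both 2&3? no. Sum: -1
Gen 12: crossing 2x1. Both 2&3? no. Sum: -1
Gen 13: crossing 3x1. Both 2&3? no. Sum: -1
Gen 14: crossing 1x3. Both 2&3? no. Sum: -1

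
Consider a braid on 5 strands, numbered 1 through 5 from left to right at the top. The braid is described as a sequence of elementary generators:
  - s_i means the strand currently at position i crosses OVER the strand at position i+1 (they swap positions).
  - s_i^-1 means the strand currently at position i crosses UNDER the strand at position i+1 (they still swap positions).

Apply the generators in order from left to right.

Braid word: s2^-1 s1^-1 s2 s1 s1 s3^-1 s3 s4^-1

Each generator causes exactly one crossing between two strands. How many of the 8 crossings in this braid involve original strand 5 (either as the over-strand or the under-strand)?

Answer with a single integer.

Answer: 1

Derivation:
Gen 1: crossing 2x3. Involves strand 5? no. Count so far: 0
Gen 2: crossing 1x3. Involves strand 5? no. Count so far: 0
Gen 3: crossing 1x2. Involves strand 5? no. Count so far: 0
Gen 4: crossing 3x2. Involves strand 5? no. Count so far: 0
Gen 5: crossing 2x3. Involves strand 5? no. Count so far: 0
Gen 6: crossing 1x4. Involves strand 5? no. Count so far: 0
Gen 7: crossing 4x1. Involves strand 5? no. Count so far: 0
Gen 8: crossing 4x5. Involves strand 5? yes. Count so far: 1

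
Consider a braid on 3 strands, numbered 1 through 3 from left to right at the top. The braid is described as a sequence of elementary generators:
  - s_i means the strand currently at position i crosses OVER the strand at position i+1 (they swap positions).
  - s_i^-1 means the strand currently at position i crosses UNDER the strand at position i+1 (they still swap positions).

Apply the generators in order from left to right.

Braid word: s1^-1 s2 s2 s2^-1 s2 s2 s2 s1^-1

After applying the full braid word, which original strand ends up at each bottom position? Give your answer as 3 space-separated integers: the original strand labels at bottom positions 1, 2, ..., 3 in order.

Answer: 1 2 3

Derivation:
Gen 1 (s1^-1): strand 1 crosses under strand 2. Perm now: [2 1 3]
Gen 2 (s2): strand 1 crosses over strand 3. Perm now: [2 3 1]
Gen 3 (s2): strand 3 crosses over strand 1. Perm now: [2 1 3]
Gen 4 (s2^-1): strand 1 crosses under strand 3. Perm now: [2 3 1]
Gen 5 (s2): strand 3 crosses over strand 1. Perm now: [2 1 3]
Gen 6 (s2): strand 1 crosses over strand 3. Perm now: [2 3 1]
Gen 7 (s2): strand 3 crosses over strand 1. Perm now: [2 1 3]
Gen 8 (s1^-1): strand 2 crosses under strand 1. Perm now: [1 2 3]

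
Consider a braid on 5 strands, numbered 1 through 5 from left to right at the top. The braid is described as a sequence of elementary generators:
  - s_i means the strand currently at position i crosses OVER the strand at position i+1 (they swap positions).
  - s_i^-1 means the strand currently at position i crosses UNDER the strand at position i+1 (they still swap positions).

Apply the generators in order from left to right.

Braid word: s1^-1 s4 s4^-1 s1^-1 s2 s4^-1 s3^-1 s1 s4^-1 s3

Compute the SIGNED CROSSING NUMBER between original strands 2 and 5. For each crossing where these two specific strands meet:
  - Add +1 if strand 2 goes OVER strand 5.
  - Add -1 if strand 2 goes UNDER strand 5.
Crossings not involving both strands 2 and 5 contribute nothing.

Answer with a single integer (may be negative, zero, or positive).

Gen 1: crossing 1x2. Both 2&5? no. Sum: 0
Gen 2: crossing 4x5. Both 2&5? no. Sum: 0
Gen 3: crossing 5x4. Both 2&5? no. Sum: 0
Gen 4: crossing 2x1. Both 2&5? no. Sum: 0
Gen 5: crossing 2x3. Both 2&5? no. Sum: 0
Gen 6: crossing 4x5. Both 2&5? no. Sum: 0
Gen 7: 2 under 5. Both 2&5? yes. Contrib: -1. Sum: -1
Gen 8: crossing 1x3. Both 2&5? no. Sum: -1
Gen 9: crossing 2x4. Both 2&5? no. Sum: -1
Gen 10: crossing 5x4. Both 2&5? no. Sum: -1

Answer: -1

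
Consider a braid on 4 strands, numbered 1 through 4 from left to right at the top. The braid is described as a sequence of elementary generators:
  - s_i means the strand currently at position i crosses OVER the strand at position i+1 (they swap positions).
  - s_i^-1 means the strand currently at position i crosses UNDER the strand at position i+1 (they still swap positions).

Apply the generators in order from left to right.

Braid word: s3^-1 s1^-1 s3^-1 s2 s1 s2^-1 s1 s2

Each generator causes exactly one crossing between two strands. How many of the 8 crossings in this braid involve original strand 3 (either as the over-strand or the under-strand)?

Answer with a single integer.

Gen 1: crossing 3x4. Involves strand 3? yes. Count so far: 1
Gen 2: crossing 1x2. Involves strand 3? no. Count so far: 1
Gen 3: crossing 4x3. Involves strand 3? yes. Count so far: 2
Gen 4: crossing 1x3. Involves strand 3? yes. Count so far: 3
Gen 5: crossing 2x3. Involves strand 3? yes. Count so far: 4
Gen 6: crossing 2x1. Involves strand 3? no. Count so far: 4
Gen 7: crossing 3x1. Involves strand 3? yes. Count so far: 5
Gen 8: crossing 3x2. Involves strand 3? yes. Count so far: 6

Answer: 6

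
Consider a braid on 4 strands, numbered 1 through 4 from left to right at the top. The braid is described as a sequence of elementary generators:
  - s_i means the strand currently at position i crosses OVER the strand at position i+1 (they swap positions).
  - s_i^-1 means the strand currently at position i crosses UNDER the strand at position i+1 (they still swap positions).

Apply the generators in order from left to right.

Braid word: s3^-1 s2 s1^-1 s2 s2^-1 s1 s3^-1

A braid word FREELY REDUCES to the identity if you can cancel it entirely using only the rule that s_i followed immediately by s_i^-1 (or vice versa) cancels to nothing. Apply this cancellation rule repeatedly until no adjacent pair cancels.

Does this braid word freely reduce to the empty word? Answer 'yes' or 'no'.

Gen 1 (s3^-1): push. Stack: [s3^-1]
Gen 2 (s2): push. Stack: [s3^-1 s2]
Gen 3 (s1^-1): push. Stack: [s3^-1 s2 s1^-1]
Gen 4 (s2): push. Stack: [s3^-1 s2 s1^-1 s2]
Gen 5 (s2^-1): cancels prior s2. Stack: [s3^-1 s2 s1^-1]
Gen 6 (s1): cancels prior s1^-1. Stack: [s3^-1 s2]
Gen 7 (s3^-1): push. Stack: [s3^-1 s2 s3^-1]
Reduced word: s3^-1 s2 s3^-1

Answer: no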